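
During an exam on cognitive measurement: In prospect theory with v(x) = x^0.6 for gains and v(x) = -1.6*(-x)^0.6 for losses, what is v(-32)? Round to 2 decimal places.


Since x = -32 < 0, use v(x) = -lambda*(-x)^alpha
(-x) = 32
32^0.6 = 8.0
v(-32) = -1.6 * 8.0
= -12.80


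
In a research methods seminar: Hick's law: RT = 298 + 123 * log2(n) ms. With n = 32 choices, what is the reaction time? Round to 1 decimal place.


RT = 298 + 123 * log2(32)
log2(32) = 5.0
RT = 298 + 123 * 5.0
= 298 + 615.0
= 913.0 ms


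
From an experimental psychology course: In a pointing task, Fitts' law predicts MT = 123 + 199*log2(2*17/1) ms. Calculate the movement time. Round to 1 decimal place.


MT = 123 + 199 * log2(2*17/1)
2D/W = 34.0
log2(34.0) = 5.0875
MT = 123 + 199 * 5.0875
= 1135.4 ms


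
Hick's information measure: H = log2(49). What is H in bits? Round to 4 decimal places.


H = log2(n)
H = log2(49)
= 5.6147


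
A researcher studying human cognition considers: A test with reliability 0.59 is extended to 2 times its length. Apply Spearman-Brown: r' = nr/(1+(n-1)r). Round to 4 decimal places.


r_new = n*r / (1 + (n-1)*r)
Numerator = 2 * 0.59 = 1.18
Denominator = 1 + 1 * 0.59 = 1.59
r_new = 1.18 / 1.59
= 0.7421


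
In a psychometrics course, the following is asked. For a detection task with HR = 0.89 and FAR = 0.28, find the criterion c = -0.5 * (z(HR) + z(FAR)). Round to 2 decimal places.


c = -0.5 * (z(HR) + z(FAR))
z(0.89) = 1.2265
z(0.28) = -0.5828
c = -0.5 * (1.2265 + -0.5828)
= -0.5 * 0.6437
= -0.32


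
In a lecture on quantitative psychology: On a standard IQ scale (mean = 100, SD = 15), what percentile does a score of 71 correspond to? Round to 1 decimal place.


z = (IQ - mean) / SD
z = (71 - 100) / 15 = -1.9333
Percentile = Phi(-1.9333) * 100
Phi(-1.9333) = 0.0266
= 2.7


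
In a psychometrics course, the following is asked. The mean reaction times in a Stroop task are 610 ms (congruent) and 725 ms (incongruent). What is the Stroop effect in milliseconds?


Stroop effect = RT(incongruent) - RT(congruent)
= 725 - 610
= 115 ms


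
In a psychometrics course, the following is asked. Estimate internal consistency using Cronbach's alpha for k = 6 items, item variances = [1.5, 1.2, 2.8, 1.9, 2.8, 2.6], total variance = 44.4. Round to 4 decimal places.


alpha = (k/(k-1)) * (1 - sum(s_i^2)/s_total^2)
sum(item variances) = 12.8
k/(k-1) = 6/5 = 1.2
1 - 12.8/44.4 = 1 - 0.288288 = 0.711712
alpha = 1.2 * 0.711712
= 0.8541


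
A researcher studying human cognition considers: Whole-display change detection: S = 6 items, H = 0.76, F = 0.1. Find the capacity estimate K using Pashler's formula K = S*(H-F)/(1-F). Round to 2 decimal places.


K = S * (H - F) / (1 - F)
H - F = 0.66
1 - F = 0.9
K = 6 * 0.66 / 0.9
= 4.40


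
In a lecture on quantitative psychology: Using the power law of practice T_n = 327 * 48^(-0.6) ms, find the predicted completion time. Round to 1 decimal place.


T_n = 327 * 48^(-0.6)
48^(-0.6) = 0.098007
T_n = 327 * 0.098007
= 32.0 ms


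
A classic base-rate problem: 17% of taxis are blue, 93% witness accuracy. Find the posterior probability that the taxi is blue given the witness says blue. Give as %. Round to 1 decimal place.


P(blue | says blue) = P(says blue | blue)*P(blue) / [P(says blue | blue)*P(blue) + P(says blue | not blue)*P(not blue)]
Numerator = 0.93 * 0.17 = 0.1581
False identification = 0.07 * 0.83 = 0.0581
P = 0.1581 / (0.1581 + 0.0581)
= 0.1581 / 0.2162
As percentage = 73.1


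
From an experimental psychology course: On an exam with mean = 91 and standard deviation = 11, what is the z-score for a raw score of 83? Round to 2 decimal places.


z = (X - mu) / sigma
= (83 - 91) / 11
= -8 / 11
= -0.73


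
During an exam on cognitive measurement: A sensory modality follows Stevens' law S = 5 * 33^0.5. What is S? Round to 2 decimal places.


S = 5 * 33^0.5
33^0.5 = 5.7446
S = 5 * 5.7446
= 28.72


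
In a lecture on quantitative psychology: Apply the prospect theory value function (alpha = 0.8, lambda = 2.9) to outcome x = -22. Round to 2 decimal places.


Since x = -22 < 0, use v(x) = -lambda*(-x)^alpha
(-x) = 22
22^0.8 = 11.856
v(-22) = -2.9 * 11.856
= -34.38


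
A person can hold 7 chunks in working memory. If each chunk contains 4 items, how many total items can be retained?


Total items = chunks * items_per_chunk
= 7 * 4
= 28


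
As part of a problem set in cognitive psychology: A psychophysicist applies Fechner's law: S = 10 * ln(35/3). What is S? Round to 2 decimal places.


S = 10 * ln(35/3)
I/I0 = 11.666667
ln(11.666667) = 2.4567
S = 10 * 2.4567
= 24.57


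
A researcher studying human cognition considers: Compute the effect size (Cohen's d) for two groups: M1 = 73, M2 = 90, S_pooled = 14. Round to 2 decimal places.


Cohen's d = (M1 - M2) / S_pooled
= (73 - 90) / 14
= -17 / 14
= -1.21


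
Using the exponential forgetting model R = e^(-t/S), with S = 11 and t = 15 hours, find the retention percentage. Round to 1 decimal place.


R = e^(-t/S)
-t/S = -15/11 = -1.363636
R = e^(-1.363636) = 0.255729
Percentage = 0.255729 * 100
= 25.6


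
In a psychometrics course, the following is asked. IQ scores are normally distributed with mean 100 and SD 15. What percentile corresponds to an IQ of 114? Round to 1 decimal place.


z = (IQ - mean) / SD
z = (114 - 100) / 15 = 0.9333
Percentile = Phi(0.9333) * 100
Phi(0.9333) = 0.824667
= 82.5


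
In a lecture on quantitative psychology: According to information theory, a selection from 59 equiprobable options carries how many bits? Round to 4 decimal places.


H = log2(n)
H = log2(59)
= 5.8826


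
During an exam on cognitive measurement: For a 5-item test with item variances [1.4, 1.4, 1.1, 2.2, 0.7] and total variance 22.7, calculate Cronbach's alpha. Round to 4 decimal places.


alpha = (k/(k-1)) * (1 - sum(s_i^2)/s_total^2)
sum(item variances) = 6.8
k/(k-1) = 5/4 = 1.25
1 - 6.8/22.7 = 1 - 0.299559 = 0.700441
alpha = 1.25 * 0.700441
= 0.8756


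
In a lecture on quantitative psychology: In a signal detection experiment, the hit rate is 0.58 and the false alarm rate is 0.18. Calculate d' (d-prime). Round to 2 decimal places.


d' = z(HR) - z(FAR)
z(0.58) = 0.2019
z(0.18) = -0.9154
d' = 0.2019 - -0.9154
= 1.12


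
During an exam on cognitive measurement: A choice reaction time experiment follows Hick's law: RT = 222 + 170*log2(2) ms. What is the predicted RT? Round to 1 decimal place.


RT = 222 + 170 * log2(2)
log2(2) = 1.0
RT = 222 + 170 * 1.0
= 222 + 170.0
= 392.0 ms


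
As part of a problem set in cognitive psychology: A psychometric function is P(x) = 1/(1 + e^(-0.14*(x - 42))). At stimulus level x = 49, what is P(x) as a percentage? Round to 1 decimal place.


P(x) = 1/(1 + e^(-0.14*(49 - 42)))
Exponent = -0.14 * 7 = -0.98
e^(-0.98) = 0.375311
P = 1/(1 + 0.375311) = 0.727108
Percentage = 72.7


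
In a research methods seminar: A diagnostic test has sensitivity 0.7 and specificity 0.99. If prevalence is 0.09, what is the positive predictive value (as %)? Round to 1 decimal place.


PPV = (sens * prev) / (sens * prev + (1-spec) * (1-prev))
Numerator = 0.7 * 0.09 = 0.063
P(positive and no disease) = (1 - spec) * (1 - prev) = (1 - 0.99) * (1 - 0.09) = 0.0091
Denominator = 0.063 + 0.0091 = 0.0721
PPV = 0.063 / 0.0721 = 0.873786
As percentage = 87.4


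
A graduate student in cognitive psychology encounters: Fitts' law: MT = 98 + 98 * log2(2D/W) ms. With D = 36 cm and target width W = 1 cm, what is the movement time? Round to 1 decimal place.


MT = 98 + 98 * log2(2*36/1)
2D/W = 72.0
log2(72.0) = 6.1699
MT = 98 + 98 * 6.1699
= 702.7 ms


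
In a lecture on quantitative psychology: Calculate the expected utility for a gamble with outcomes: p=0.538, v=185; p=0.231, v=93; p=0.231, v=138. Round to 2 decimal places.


EU = sum(p_i * v_i)
0.538 * 185 = 99.53
0.231 * 93 = 21.483
0.231 * 138 = 31.878
EU = 99.53 + 21.483 + 31.878
= 152.89


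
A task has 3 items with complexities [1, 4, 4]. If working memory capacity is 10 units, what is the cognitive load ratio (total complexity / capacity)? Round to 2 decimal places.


Total complexity = 1 + 4 + 4 = 9
Load = total / capacity = 9 / 10
= 0.90


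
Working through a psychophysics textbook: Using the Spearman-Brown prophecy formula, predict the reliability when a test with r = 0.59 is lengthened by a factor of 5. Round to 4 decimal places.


r_new = n*r / (1 + (n-1)*r)
Numerator = 5 * 0.59 = 2.95
Denominator = 1 + 4 * 0.59 = 3.36
r_new = 2.95 / 3.36
= 0.8780


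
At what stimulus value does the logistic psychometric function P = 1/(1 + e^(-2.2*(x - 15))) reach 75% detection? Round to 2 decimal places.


At P = 0.75: 0.75 = 1/(1 + e^(-k*(x-x0)))
Solving: e^(-k*(x-x0)) = 1/3
x = x0 + ln(3)/k
ln(3) = 1.0986
x = 15 + 1.0986/2.2
= 15 + 0.4994
= 15.50


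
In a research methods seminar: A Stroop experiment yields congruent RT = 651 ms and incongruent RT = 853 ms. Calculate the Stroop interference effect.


Stroop effect = RT(incongruent) - RT(congruent)
= 853 - 651
= 202 ms


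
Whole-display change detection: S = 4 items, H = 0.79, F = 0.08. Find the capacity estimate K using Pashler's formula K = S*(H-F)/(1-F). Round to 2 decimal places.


K = S * (H - F) / (1 - F)
H - F = 0.71
1 - F = 0.92
K = 4 * 0.71 / 0.92
= 3.09


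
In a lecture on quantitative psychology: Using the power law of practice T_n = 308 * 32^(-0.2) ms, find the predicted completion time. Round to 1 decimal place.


T_n = 308 * 32^(-0.2)
32^(-0.2) = 0.5
T_n = 308 * 0.5
= 154.0 ms


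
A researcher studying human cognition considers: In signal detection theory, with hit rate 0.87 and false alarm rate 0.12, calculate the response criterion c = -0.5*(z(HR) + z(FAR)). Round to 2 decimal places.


c = -0.5 * (z(HR) + z(FAR))
z(0.87) = 1.1264
z(0.12) = -1.175
c = -0.5 * (1.1264 + -1.175)
= -0.5 * -0.0486
= 0.02


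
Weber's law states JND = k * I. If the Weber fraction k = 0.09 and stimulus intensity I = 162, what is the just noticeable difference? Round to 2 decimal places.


JND = k * I
JND = 0.09 * 162
= 14.58


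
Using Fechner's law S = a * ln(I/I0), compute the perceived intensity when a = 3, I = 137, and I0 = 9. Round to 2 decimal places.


S = 3 * ln(137/9)
I/I0 = 15.222222
ln(15.222222) = 2.7228
S = 3 * 2.7228
= 8.17


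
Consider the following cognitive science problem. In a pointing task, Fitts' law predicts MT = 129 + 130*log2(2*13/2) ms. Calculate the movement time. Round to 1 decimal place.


MT = 129 + 130 * log2(2*13/2)
2D/W = 13.0
log2(13.0) = 3.7004
MT = 129 + 130 * 3.7004
= 610.1 ms


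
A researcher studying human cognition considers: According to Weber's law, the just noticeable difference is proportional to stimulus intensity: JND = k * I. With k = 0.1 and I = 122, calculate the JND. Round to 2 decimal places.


JND = k * I
JND = 0.1 * 122
= 12.20


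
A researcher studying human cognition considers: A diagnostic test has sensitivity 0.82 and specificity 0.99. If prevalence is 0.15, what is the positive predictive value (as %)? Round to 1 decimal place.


PPV = (sens * prev) / (sens * prev + (1-spec) * (1-prev))
Numerator = 0.82 * 0.15 = 0.123
P(positive and no disease) = (1 - spec) * (1 - prev) = (1 - 0.99) * (1 - 0.15) = 0.0085
Denominator = 0.123 + 0.0085 = 0.1315
PPV = 0.123 / 0.1315 = 0.935361
As percentage = 93.5


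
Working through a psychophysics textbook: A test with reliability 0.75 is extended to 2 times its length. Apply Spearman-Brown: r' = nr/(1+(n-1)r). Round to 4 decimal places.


r_new = n*r / (1 + (n-1)*r)
Numerator = 2 * 0.75 = 1.5
Denominator = 1 + 1 * 0.75 = 1.75
r_new = 1.5 / 1.75
= 0.8571


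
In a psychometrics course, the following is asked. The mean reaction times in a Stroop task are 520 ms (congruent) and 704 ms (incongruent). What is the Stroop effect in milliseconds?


Stroop effect = RT(incongruent) - RT(congruent)
= 704 - 520
= 184 ms


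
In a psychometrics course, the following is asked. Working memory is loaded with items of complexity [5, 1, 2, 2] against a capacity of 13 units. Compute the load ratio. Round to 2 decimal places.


Total complexity = 5 + 1 + 2 + 2 = 10
Load = total / capacity = 10 / 13
= 0.77


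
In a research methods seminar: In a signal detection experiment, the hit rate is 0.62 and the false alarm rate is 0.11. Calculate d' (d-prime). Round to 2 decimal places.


d' = z(HR) - z(FAR)
z(0.62) = 0.3055
z(0.11) = -1.2265
d' = 0.3055 - -1.2265
= 1.53


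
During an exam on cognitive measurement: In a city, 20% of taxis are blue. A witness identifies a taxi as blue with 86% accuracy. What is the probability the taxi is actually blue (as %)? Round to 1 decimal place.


P(blue | says blue) = P(says blue | blue)*P(blue) / [P(says blue | blue)*P(blue) + P(says blue | not blue)*P(not blue)]
Numerator = 0.86 * 0.2 = 0.172
False identification = 0.14 * 0.8 = 0.112
P = 0.172 / (0.172 + 0.112)
= 0.172 / 0.284
As percentage = 60.6


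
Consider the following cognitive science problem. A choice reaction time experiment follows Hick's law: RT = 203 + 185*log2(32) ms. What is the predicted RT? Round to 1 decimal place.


RT = 203 + 185 * log2(32)
log2(32) = 5.0
RT = 203 + 185 * 5.0
= 203 + 925.0
= 1128.0 ms


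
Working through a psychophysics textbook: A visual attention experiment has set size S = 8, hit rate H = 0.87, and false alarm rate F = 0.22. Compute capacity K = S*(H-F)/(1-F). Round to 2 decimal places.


K = S * (H - F) / (1 - F)
H - F = 0.65
1 - F = 0.78
K = 8 * 0.65 / 0.78
= 6.67


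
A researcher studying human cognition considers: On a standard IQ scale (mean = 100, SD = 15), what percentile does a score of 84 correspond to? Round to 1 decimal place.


z = (IQ - mean) / SD
z = (84 - 100) / 15 = -1.0667
Percentile = Phi(-1.0667) * 100
Phi(-1.0667) = 0.143054
= 14.3


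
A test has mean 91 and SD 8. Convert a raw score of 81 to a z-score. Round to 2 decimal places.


z = (X - mu) / sigma
= (81 - 91) / 8
= -10 / 8
= -1.25


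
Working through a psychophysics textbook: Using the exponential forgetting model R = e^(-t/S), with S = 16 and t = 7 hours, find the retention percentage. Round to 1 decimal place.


R = e^(-t/S)
-t/S = -7/16 = -0.4375
R = e^(-0.4375) = 0.645649
Percentage = 0.645649 * 100
= 64.6


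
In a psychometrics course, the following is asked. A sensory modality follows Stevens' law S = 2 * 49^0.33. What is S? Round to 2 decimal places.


S = 2 * 49^0.33
49^0.33 = 3.6121
S = 2 * 3.6121
= 7.22


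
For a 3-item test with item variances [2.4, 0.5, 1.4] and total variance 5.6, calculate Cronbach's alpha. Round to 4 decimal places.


alpha = (k/(k-1)) * (1 - sum(s_i^2)/s_total^2)
sum(item variances) = 4.3
k/(k-1) = 3/2 = 1.5
1 - 4.3/5.6 = 1 - 0.767857 = 0.232143
alpha = 1.5 * 0.232143
= 0.3482


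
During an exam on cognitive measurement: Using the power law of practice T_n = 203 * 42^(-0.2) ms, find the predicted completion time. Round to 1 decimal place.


T_n = 203 * 42^(-0.2)
42^(-0.2) = 0.473533
T_n = 203 * 0.473533
= 96.1 ms


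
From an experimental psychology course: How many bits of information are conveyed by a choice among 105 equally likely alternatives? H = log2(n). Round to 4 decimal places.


H = log2(n)
H = log2(105)
= 6.7142


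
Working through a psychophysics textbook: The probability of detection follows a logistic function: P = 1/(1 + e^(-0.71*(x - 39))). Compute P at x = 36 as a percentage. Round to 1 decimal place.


P(x) = 1/(1 + e^(-0.71*(36 - 39)))
Exponent = -0.71 * -3 = 2.13
e^(2.13) = 8.414867
P = 1/(1 + 8.414867) = 0.106215
Percentage = 10.6


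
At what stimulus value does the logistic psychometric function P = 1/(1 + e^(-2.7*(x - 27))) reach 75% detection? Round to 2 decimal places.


At P = 0.75: 0.75 = 1/(1 + e^(-k*(x-x0)))
Solving: e^(-k*(x-x0)) = 1/3
x = x0 + ln(3)/k
ln(3) = 1.0986
x = 27 + 1.0986/2.7
= 27 + 0.4069
= 27.41


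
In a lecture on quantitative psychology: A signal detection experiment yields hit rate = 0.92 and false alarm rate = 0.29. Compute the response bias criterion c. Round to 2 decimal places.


c = -0.5 * (z(HR) + z(FAR))
z(0.92) = 1.4051
z(0.29) = -0.5534
c = -0.5 * (1.4051 + -0.5534)
= -0.5 * 0.8517
= -0.43


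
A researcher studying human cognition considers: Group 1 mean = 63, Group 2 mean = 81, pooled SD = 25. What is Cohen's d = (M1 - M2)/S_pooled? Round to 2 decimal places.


Cohen's d = (M1 - M2) / S_pooled
= (63 - 81) / 25
= -18 / 25
= -0.72


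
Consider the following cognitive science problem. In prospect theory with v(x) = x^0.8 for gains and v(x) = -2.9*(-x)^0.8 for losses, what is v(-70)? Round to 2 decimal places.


Since x = -70 < 0, use v(x) = -lambda*(-x)^alpha
(-x) = 70
70^0.8 = 29.9281
v(-70) = -2.9 * 29.9281
= -86.79


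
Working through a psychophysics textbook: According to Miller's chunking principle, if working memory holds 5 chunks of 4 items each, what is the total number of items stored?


Total items = chunks * items_per_chunk
= 5 * 4
= 20


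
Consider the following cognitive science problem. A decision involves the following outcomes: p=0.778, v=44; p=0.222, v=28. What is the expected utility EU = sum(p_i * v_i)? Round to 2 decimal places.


EU = sum(p_i * v_i)
0.778 * 44 = 34.232
0.222 * 28 = 6.216
EU = 34.232 + 6.216
= 40.45


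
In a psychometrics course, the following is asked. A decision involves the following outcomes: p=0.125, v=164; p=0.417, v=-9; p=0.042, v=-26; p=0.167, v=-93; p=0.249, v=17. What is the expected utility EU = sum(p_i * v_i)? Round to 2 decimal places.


EU = sum(p_i * v_i)
0.125 * 164 = 20.5
0.417 * -9 = -3.753
0.042 * -26 = -1.092
0.167 * -93 = -15.531
0.249 * 17 = 4.233
EU = 20.5 + -3.753 + -1.092 + -15.531 + 4.233
= 4.36


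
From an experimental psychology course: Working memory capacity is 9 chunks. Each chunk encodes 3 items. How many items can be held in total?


Total items = chunks * items_per_chunk
= 9 * 3
= 27


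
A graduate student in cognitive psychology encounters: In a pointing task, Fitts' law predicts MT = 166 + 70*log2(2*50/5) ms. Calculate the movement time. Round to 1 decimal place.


MT = 166 + 70 * log2(2*50/5)
2D/W = 20.0
log2(20.0) = 4.3219
MT = 166 + 70 * 4.3219
= 468.5 ms


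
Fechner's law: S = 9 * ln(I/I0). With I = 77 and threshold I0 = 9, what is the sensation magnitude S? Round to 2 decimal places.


S = 9 * ln(77/9)
I/I0 = 8.555556
ln(8.555556) = 2.1466
S = 9 * 2.1466
= 19.32


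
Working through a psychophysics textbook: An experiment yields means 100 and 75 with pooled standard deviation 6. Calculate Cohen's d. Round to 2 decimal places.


Cohen's d = (M1 - M2) / S_pooled
= (100 - 75) / 6
= 25 / 6
= 4.17


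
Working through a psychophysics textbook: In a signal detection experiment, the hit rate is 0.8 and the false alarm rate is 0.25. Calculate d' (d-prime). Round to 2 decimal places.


d' = z(HR) - z(FAR)
z(0.8) = 0.8416
z(0.25) = -0.6745
d' = 0.8416 - -0.6745
= 1.52


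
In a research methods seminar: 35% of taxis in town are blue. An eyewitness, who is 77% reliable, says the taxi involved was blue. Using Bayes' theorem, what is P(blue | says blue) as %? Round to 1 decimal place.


P(blue | says blue) = P(says blue | blue)*P(blue) / [P(says blue | blue)*P(blue) + P(says blue | not blue)*P(not blue)]
Numerator = 0.77 * 0.35 = 0.2695
False identification = 0.23 * 0.65 = 0.1495
P = 0.2695 / (0.2695 + 0.1495)
= 0.2695 / 0.419
As percentage = 64.3


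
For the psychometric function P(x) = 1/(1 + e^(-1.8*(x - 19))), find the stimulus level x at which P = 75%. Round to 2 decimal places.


At P = 0.75: 0.75 = 1/(1 + e^(-k*(x-x0)))
Solving: e^(-k*(x-x0)) = 1/3
x = x0 + ln(3)/k
ln(3) = 1.0986
x = 19 + 1.0986/1.8
= 19 + 0.6103
= 19.61


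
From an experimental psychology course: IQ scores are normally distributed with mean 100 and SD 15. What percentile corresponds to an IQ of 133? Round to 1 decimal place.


z = (IQ - mean) / SD
z = (133 - 100) / 15 = 2.2
Percentile = Phi(2.2) * 100
Phi(2.2) = 0.986097
= 98.6


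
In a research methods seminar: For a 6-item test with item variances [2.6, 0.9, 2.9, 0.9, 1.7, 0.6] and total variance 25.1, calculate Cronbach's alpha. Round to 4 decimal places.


alpha = (k/(k-1)) * (1 - sum(s_i^2)/s_total^2)
sum(item variances) = 9.6
k/(k-1) = 6/5 = 1.2
1 - 9.6/25.1 = 1 - 0.38247 = 0.61753
alpha = 1.2 * 0.61753
= 0.7410


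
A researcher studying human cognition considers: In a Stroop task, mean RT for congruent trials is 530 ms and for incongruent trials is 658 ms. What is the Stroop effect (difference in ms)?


Stroop effect = RT(incongruent) - RT(congruent)
= 658 - 530
= 128 ms


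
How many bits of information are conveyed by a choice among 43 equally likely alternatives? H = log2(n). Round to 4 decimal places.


H = log2(n)
H = log2(43)
= 5.4263


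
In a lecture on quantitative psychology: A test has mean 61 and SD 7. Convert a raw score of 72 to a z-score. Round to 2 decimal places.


z = (X - mu) / sigma
= (72 - 61) / 7
= 11 / 7
= 1.57


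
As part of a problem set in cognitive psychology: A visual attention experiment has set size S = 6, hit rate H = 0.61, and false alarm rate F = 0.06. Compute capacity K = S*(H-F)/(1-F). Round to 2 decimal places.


K = S * (H - F) / (1 - F)
H - F = 0.55
1 - F = 0.94
K = 6 * 0.55 / 0.94
= 3.51


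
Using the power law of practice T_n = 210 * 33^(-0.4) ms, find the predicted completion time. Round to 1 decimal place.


T_n = 210 * 33^(-0.4)
33^(-0.4) = 0.246942
T_n = 210 * 0.246942
= 51.9 ms


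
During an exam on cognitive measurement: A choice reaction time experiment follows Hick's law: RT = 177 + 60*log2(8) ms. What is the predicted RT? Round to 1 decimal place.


RT = 177 + 60 * log2(8)
log2(8) = 3.0
RT = 177 + 60 * 3.0
= 177 + 180.0
= 357.0 ms


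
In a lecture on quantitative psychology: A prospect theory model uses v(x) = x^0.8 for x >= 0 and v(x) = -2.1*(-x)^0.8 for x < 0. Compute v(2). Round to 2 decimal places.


Since x = 2 >= 0, use v(x) = x^0.8
2^0.8 = 1.7411
v(2) = 1.74


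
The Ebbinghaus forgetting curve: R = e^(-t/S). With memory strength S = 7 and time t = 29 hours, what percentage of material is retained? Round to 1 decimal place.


R = e^(-t/S)
-t/S = -29/7 = -4.142857
R = e^(-4.142857) = 0.015877
Percentage = 0.015877 * 100
= 1.6


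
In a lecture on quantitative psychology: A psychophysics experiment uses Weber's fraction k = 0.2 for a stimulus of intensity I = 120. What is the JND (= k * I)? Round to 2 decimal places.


JND = k * I
JND = 0.2 * 120
= 24.00


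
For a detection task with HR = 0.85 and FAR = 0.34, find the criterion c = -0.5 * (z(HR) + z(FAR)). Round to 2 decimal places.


c = -0.5 * (z(HR) + z(FAR))
z(0.85) = 1.0364
z(0.34) = -0.4125
c = -0.5 * (1.0364 + -0.4125)
= -0.5 * 0.6239
= -0.31


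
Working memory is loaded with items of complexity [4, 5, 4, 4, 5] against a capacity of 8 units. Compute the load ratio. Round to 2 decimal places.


Total complexity = 4 + 5 + 4 + 4 + 5 = 22
Load = total / capacity = 22 / 8
= 2.75


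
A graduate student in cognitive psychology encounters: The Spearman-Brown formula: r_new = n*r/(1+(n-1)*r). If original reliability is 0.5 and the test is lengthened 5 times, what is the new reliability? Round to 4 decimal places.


r_new = n*r / (1 + (n-1)*r)
Numerator = 5 * 0.5 = 2.5
Denominator = 1 + 4 * 0.5 = 3.0
r_new = 2.5 / 3.0
= 0.8333


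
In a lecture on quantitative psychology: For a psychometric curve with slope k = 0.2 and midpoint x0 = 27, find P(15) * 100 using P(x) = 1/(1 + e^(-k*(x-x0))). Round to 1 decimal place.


P(x) = 1/(1 + e^(-0.2*(15 - 27)))
Exponent = -0.2 * -12 = 2.4
e^(2.4) = 11.023176
P = 1/(1 + 11.023176) = 0.083173
Percentage = 8.3


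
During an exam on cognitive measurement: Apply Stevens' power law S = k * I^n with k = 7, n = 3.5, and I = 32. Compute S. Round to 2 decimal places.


S = 7 * 32^3.5
32^3.5 = 185363.8
S = 7 * 185363.8
= 1297546.60


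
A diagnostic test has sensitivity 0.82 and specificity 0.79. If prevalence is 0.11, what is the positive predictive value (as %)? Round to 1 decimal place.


PPV = (sens * prev) / (sens * prev + (1-spec) * (1-prev))
Numerator = 0.82 * 0.11 = 0.0902
P(positive and no disease) = (1 - spec) * (1 - prev) = (1 - 0.79) * (1 - 0.11) = 0.1869
Denominator = 0.0902 + 0.1869 = 0.2771
PPV = 0.0902 / 0.2771 = 0.325514
As percentage = 32.6


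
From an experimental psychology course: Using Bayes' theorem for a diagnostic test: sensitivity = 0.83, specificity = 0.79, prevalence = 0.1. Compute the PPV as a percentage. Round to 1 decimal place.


PPV = (sens * prev) / (sens * prev + (1-spec) * (1-prev))
Numerator = 0.83 * 0.1 = 0.083
P(positive and no disease) = (1 - spec) * (1 - prev) = (1 - 0.79) * (1 - 0.1) = 0.189
Denominator = 0.083 + 0.189 = 0.272
PPV = 0.083 / 0.272 = 0.305147
As percentage = 30.5


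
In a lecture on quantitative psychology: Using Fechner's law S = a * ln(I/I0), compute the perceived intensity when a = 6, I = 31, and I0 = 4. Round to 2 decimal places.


S = 6 * ln(31/4)
I/I0 = 7.75
ln(7.75) = 2.0477
S = 6 * 2.0477
= 12.29


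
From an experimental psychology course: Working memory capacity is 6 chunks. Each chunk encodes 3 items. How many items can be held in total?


Total items = chunks * items_per_chunk
= 6 * 3
= 18


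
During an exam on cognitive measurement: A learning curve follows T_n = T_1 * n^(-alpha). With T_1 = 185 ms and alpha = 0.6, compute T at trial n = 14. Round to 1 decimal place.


T_n = 185 * 14^(-0.6)
14^(-0.6) = 0.205269
T_n = 185 * 0.205269
= 38.0 ms


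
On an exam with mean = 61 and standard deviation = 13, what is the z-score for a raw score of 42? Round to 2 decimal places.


z = (X - mu) / sigma
= (42 - 61) / 13
= -19 / 13
= -1.46


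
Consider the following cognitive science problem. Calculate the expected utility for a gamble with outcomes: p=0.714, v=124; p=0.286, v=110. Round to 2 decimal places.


EU = sum(p_i * v_i)
0.714 * 124 = 88.536
0.286 * 110 = 31.46
EU = 88.536 + 31.46
= 120.00


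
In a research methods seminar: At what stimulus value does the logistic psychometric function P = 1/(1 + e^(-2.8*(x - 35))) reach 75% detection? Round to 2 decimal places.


At P = 0.75: 0.75 = 1/(1 + e^(-k*(x-x0)))
Solving: e^(-k*(x-x0)) = 1/3
x = x0 + ln(3)/k
ln(3) = 1.0986
x = 35 + 1.0986/2.8
= 35 + 0.3924
= 35.39


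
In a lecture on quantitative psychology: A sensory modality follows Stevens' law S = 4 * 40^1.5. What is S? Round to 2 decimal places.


S = 4 * 40^1.5
40^1.5 = 252.9822
S = 4 * 252.9822
= 1011.93


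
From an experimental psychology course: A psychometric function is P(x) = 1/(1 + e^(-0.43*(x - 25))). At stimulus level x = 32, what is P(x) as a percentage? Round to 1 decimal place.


P(x) = 1/(1 + e^(-0.43*(32 - 25)))
Exponent = -0.43 * 7 = -3.01
e^(-3.01) = 0.049292
P = 1/(1 + 0.049292) = 0.953024
Percentage = 95.3


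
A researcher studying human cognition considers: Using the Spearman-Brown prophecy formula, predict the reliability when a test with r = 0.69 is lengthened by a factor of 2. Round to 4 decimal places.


r_new = n*r / (1 + (n-1)*r)
Numerator = 2 * 0.69 = 1.38
Denominator = 1 + 1 * 0.69 = 1.69
r_new = 1.38 / 1.69
= 0.8166


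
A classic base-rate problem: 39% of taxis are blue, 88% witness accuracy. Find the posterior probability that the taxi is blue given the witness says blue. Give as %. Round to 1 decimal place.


P(blue | says blue) = P(says blue | blue)*P(blue) / [P(says blue | blue)*P(blue) + P(says blue | not blue)*P(not blue)]
Numerator = 0.88 * 0.39 = 0.3432
False identification = 0.12 * 0.61 = 0.0732
P = 0.3432 / (0.3432 + 0.0732)
= 0.3432 / 0.4164
As percentage = 82.4


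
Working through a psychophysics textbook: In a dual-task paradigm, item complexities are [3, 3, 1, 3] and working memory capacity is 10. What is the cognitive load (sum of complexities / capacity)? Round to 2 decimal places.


Total complexity = 3 + 3 + 1 + 3 = 10
Load = total / capacity = 10 / 10
= 1.00


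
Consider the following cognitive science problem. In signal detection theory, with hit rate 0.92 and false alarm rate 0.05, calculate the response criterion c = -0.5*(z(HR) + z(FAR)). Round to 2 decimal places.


c = -0.5 * (z(HR) + z(FAR))
z(0.92) = 1.4051
z(0.05) = -1.6449
c = -0.5 * (1.4051 + -1.6449)
= -0.5 * -0.2398
= 0.12


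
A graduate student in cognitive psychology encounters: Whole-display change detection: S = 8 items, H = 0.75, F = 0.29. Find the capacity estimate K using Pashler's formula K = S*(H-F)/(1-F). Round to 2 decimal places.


K = S * (H - F) / (1 - F)
H - F = 0.46
1 - F = 0.71
K = 8 * 0.46 / 0.71
= 5.18


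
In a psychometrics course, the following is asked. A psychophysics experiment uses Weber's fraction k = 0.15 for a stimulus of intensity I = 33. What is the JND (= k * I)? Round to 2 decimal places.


JND = k * I
JND = 0.15 * 33
= 4.95


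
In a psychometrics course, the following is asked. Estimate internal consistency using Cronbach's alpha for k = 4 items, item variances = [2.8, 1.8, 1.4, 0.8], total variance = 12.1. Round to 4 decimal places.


alpha = (k/(k-1)) * (1 - sum(s_i^2)/s_total^2)
sum(item variances) = 6.8
k/(k-1) = 4/3 = 1.333333
1 - 6.8/12.1 = 1 - 0.561983 = 0.438017
alpha = 1.333333 * 0.438017
= 0.5840


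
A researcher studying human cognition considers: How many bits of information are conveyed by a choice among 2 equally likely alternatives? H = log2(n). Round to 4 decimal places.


H = log2(n)
H = log2(2)
= 1.0000


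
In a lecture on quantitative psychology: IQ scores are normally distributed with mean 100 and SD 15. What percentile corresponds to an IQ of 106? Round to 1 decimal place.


z = (IQ - mean) / SD
z = (106 - 100) / 15 = 0.4
Percentile = Phi(0.4) * 100
Phi(0.4) = 0.655422
= 65.5


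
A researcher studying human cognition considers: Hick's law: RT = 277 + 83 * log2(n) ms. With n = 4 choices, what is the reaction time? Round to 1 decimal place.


RT = 277 + 83 * log2(4)
log2(4) = 2.0
RT = 277 + 83 * 2.0
= 277 + 166.0
= 443.0 ms


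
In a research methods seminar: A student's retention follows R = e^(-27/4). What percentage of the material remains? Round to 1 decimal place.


R = e^(-t/S)
-t/S = -27/4 = -6.75
R = e^(-6.75) = 0.001171
Percentage = 0.001171 * 100
= 0.1


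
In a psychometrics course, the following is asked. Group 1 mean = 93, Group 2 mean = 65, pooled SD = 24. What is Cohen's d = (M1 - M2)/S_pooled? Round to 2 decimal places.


Cohen's d = (M1 - M2) / S_pooled
= (93 - 65) / 24
= 28 / 24
= 1.17


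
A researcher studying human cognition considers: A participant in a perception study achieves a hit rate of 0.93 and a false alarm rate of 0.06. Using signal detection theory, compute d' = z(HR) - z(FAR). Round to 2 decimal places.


d' = z(HR) - z(FAR)
z(0.93) = 1.4758
z(0.06) = -1.5548
d' = 1.4758 - -1.5548
= 3.03


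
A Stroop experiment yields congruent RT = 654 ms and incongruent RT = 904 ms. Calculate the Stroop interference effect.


Stroop effect = RT(incongruent) - RT(congruent)
= 904 - 654
= 250 ms


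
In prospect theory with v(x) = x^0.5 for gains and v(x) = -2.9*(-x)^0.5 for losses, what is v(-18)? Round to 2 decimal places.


Since x = -18 < 0, use v(x) = -lambda*(-x)^alpha
(-x) = 18
18^0.5 = 4.2426
v(-18) = -2.9 * 4.2426
= -12.30


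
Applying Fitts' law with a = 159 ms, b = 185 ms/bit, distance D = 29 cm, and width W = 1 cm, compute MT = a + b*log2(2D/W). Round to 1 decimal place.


MT = 159 + 185 * log2(2*29/1)
2D/W = 58.0
log2(58.0) = 5.858
MT = 159 + 185 * 5.858
= 1242.7 ms


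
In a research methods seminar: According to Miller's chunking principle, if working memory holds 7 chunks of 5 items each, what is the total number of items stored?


Total items = chunks * items_per_chunk
= 7 * 5
= 35


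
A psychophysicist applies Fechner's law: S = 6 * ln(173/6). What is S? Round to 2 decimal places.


S = 6 * ln(173/6)
I/I0 = 28.833333
ln(28.833333) = 3.3615
S = 6 * 3.3615
= 20.17


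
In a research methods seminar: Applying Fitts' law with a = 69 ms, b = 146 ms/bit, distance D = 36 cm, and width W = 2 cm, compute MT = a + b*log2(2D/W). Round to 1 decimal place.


MT = 69 + 146 * log2(2*36/2)
2D/W = 36.0
log2(36.0) = 5.1699
MT = 69 + 146 * 5.1699
= 823.8 ms


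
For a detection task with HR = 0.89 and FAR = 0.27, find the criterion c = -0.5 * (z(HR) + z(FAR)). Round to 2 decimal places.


c = -0.5 * (z(HR) + z(FAR))
z(0.89) = 1.2265
z(0.27) = -0.6128
c = -0.5 * (1.2265 + -0.6128)
= -0.5 * 0.6137
= -0.31


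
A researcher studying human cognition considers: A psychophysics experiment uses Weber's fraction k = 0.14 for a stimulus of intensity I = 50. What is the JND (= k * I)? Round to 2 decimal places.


JND = k * I
JND = 0.14 * 50
= 7.00


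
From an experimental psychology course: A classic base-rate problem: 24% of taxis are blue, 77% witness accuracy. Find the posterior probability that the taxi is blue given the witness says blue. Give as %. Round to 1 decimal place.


P(blue | says blue) = P(says blue | blue)*P(blue) / [P(says blue | blue)*P(blue) + P(says blue | not blue)*P(not blue)]
Numerator = 0.77 * 0.24 = 0.1848
False identification = 0.23 * 0.76 = 0.1748
P = 0.1848 / (0.1848 + 0.1748)
= 0.1848 / 0.3596
As percentage = 51.4


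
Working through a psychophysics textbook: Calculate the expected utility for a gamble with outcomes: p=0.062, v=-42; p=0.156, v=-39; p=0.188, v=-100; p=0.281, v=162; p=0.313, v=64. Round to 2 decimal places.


EU = sum(p_i * v_i)
0.062 * -42 = -2.604
0.156 * -39 = -6.084
0.188 * -100 = -18.8
0.281 * 162 = 45.522
0.313 * 64 = 20.032
EU = -2.604 + -6.084 + -18.8 + 45.522 + 20.032
= 38.07


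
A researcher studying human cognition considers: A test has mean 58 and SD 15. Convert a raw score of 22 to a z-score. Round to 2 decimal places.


z = (X - mu) / sigma
= (22 - 58) / 15
= -36 / 15
= -2.40


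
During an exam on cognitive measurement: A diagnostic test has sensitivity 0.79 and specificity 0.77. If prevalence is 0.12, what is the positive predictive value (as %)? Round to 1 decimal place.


PPV = (sens * prev) / (sens * prev + (1-spec) * (1-prev))
Numerator = 0.79 * 0.12 = 0.0948
P(positive and no disease) = (1 - spec) * (1 - prev) = (1 - 0.77) * (1 - 0.12) = 0.2024
Denominator = 0.0948 + 0.2024 = 0.2972
PPV = 0.0948 / 0.2972 = 0.318977
As percentage = 31.9


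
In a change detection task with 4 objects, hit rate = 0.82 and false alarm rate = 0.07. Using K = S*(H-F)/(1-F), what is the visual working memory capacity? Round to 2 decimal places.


K = S * (H - F) / (1 - F)
H - F = 0.75
1 - F = 0.93
K = 4 * 0.75 / 0.93
= 3.23


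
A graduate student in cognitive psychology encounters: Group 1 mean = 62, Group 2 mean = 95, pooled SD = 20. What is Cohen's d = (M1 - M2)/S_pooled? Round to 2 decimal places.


Cohen's d = (M1 - M2) / S_pooled
= (62 - 95) / 20
= -33 / 20
= -1.65


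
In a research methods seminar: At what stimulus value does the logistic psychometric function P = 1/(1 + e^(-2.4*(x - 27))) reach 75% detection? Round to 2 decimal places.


At P = 0.75: 0.75 = 1/(1 + e^(-k*(x-x0)))
Solving: e^(-k*(x-x0)) = 1/3
x = x0 + ln(3)/k
ln(3) = 1.0986
x = 27 + 1.0986/2.4
= 27 + 0.4578
= 27.46


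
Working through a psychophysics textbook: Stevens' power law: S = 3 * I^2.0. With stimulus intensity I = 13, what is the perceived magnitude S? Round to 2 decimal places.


S = 3 * 13^2.0
13^2.0 = 169.0
S = 3 * 169.0
= 507.00


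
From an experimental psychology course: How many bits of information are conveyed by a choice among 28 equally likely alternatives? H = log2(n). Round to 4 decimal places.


H = log2(n)
H = log2(28)
= 4.8074


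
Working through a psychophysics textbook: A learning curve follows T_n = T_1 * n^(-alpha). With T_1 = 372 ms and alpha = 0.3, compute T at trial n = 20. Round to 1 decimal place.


T_n = 372 * 20^(-0.3)
20^(-0.3) = 0.407091
T_n = 372 * 0.407091
= 151.4 ms


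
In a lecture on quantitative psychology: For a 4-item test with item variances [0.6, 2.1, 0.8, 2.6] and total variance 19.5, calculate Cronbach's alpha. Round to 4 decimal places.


alpha = (k/(k-1)) * (1 - sum(s_i^2)/s_total^2)
sum(item variances) = 6.1
k/(k-1) = 4/3 = 1.333333
1 - 6.1/19.5 = 1 - 0.312821 = 0.687179
alpha = 1.333333 * 0.687179
= 0.9162


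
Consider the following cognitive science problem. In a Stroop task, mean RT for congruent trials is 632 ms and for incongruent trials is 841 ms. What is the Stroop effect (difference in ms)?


Stroop effect = RT(incongruent) - RT(congruent)
= 841 - 632
= 209 ms


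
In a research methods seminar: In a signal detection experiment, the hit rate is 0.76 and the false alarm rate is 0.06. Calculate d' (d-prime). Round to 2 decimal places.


d' = z(HR) - z(FAR)
z(0.76) = 0.7063
z(0.06) = -1.5548
d' = 0.7063 - -1.5548
= 2.26


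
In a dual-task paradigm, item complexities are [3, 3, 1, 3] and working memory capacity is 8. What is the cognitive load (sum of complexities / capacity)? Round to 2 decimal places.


Total complexity = 3 + 3 + 1 + 3 = 10
Load = total / capacity = 10 / 8
= 1.25


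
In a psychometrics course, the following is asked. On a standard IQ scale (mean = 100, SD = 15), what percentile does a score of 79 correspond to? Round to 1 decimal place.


z = (IQ - mean) / SD
z = (79 - 100) / 15 = -1.4
Percentile = Phi(-1.4) * 100
Phi(-1.4) = 0.080757
= 8.1


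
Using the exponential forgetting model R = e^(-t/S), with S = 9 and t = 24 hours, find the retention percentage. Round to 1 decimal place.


R = e^(-t/S)
-t/S = -24/9 = -2.666667
R = e^(-2.666667) = 0.069483
Percentage = 0.069483 * 100
= 6.9


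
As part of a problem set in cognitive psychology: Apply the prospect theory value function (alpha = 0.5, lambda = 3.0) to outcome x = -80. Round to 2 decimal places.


Since x = -80 < 0, use v(x) = -lambda*(-x)^alpha
(-x) = 80
80^0.5 = 8.9443
v(-80) = -3.0 * 8.9443
= -26.83


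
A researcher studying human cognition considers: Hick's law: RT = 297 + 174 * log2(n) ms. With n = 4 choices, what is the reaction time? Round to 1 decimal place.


RT = 297 + 174 * log2(4)
log2(4) = 2.0
RT = 297 + 174 * 2.0
= 297 + 348.0
= 645.0 ms


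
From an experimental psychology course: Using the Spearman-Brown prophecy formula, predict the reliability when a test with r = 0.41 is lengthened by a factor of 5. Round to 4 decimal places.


r_new = n*r / (1 + (n-1)*r)
Numerator = 5 * 0.41 = 2.05
Denominator = 1 + 4 * 0.41 = 2.64
r_new = 2.05 / 2.64
= 0.7765


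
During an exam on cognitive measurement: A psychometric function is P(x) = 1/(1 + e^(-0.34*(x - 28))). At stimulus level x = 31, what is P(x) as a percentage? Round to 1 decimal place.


P(x) = 1/(1 + e^(-0.34*(31 - 28)))
Exponent = -0.34 * 3 = -1.02
e^(-1.02) = 0.360595
P = 1/(1 + 0.360595) = 0.734973
Percentage = 73.5


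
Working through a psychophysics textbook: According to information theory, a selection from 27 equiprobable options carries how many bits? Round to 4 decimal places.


H = log2(n)
H = log2(27)
= 4.7549


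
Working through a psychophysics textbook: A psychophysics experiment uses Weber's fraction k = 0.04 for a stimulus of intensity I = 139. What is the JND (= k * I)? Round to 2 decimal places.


JND = k * I
JND = 0.04 * 139
= 5.56


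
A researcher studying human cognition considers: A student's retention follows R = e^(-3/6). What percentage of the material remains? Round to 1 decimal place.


R = e^(-t/S)
-t/S = -3/6 = -0.5
R = e^(-0.5) = 0.606531
Percentage = 0.606531 * 100
= 60.7


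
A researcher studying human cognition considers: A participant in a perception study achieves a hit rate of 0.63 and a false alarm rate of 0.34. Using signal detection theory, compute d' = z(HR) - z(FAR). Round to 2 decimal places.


d' = z(HR) - z(FAR)
z(0.63) = 0.3319
z(0.34) = -0.4125
d' = 0.3319 - -0.4125
= 0.74
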